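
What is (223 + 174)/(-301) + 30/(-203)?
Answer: -1829/1247 ≈ -1.4667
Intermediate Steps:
(223 + 174)/(-301) + 30/(-203) = 397*(-1/301) + 30*(-1/203) = -397/301 - 30/203 = -1829/1247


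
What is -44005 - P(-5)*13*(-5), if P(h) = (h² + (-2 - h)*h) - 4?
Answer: -43615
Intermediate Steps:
P(h) = -4 + h² + h*(-2 - h) (P(h) = (h² + h*(-2 - h)) - 4 = -4 + h² + h*(-2 - h))
-44005 - P(-5)*13*(-5) = -44005 - (-4 - 2*(-5))*13*(-5) = -44005 - (-4 + 10)*13*(-5) = -44005 - 6*13*(-5) = -44005 - 78*(-5) = -44005 - 1*(-390) = -44005 + 390 = -43615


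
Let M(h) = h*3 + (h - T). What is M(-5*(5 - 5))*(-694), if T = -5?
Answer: -3470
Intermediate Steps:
M(h) = 5 + 4*h (M(h) = h*3 + (h - 1*(-5)) = 3*h + (h + 5) = 3*h + (5 + h) = 5 + 4*h)
M(-5*(5 - 5))*(-694) = (5 + 4*(-5*(5 - 5)))*(-694) = (5 + 4*(-5*0))*(-694) = (5 + 4*0)*(-694) = (5 + 0)*(-694) = 5*(-694) = -3470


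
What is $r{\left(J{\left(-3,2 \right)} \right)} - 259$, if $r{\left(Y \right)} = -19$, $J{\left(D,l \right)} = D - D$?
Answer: $-278$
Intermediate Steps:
$J{\left(D,l \right)} = 0$
$r{\left(J{\left(-3,2 \right)} \right)} - 259 = -19 - 259 = -278$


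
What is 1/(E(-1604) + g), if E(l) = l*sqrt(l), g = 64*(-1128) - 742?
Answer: I/(2*(-36467*I + 1604*sqrt(401))) ≈ -7.721e-6 + 6.8007e-6*I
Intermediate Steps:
g = -72934 (g = -72192 - 742 = -72934)
E(l) = l**(3/2)
1/(E(-1604) + g) = 1/((-1604)**(3/2) - 72934) = 1/(-3208*I*sqrt(401) - 72934) = 1/(-72934 - 3208*I*sqrt(401))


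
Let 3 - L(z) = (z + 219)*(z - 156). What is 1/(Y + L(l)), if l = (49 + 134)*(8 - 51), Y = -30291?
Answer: -1/61421538 ≈ -1.6281e-8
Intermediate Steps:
l = -7869 (l = 183*(-43) = -7869)
L(z) = 3 - (-156 + z)*(219 + z) (L(z) = 3 - (z + 219)*(z - 156) = 3 - (219 + z)*(-156 + z) = 3 - (-156 + z)*(219 + z))
1/(Y + L(l)) = 1/(-30291 + (34167 - 1*(-7869)**2 - 63*(-7869))) = 1/(-30291 + (34167 - 1*61921161 + 495747)) = 1/(-30291 + (34167 - 61921161 + 495747)) = 1/(-30291 - 61391247) = 1/(-61421538) = -1/61421538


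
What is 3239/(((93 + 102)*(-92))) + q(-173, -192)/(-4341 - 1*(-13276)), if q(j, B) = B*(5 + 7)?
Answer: -2810969/6411756 ≈ -0.43841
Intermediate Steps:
q(j, B) = 12*B (q(j, B) = B*12 = 12*B)
3239/(((93 + 102)*(-92))) + q(-173, -192)/(-4341 - 1*(-13276)) = 3239/(((93 + 102)*(-92))) + (12*(-192))/(-4341 - 1*(-13276)) = 3239/((195*(-92))) - 2304/(-4341 + 13276) = 3239/(-17940) - 2304/8935 = 3239*(-1/17940) - 2304*1/8935 = -3239/17940 - 2304/8935 = -2810969/6411756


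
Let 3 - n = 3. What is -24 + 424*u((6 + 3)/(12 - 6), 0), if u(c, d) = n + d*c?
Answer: -24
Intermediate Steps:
n = 0 (n = 3 - 1*3 = 3 - 3 = 0)
u(c, d) = c*d (u(c, d) = 0 + d*c = 0 + c*d = c*d)
-24 + 424*u((6 + 3)/(12 - 6), 0) = -24 + 424*(((6 + 3)/(12 - 6))*0) = -24 + 424*((9/6)*0) = -24 + 424*((9*(1/6))*0) = -24 + 424*((3/2)*0) = -24 + 424*0 = -24 + 0 = -24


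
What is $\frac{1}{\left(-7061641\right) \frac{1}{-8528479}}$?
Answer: $\frac{8528479}{7061641} \approx 1.2077$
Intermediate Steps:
$\frac{1}{\left(-7061641\right) \frac{1}{-8528479}} = \frac{1}{\left(-7061641\right) \left(- \frac{1}{8528479}\right)} = \frac{1}{\frac{7061641}{8528479}} = \frac{8528479}{7061641}$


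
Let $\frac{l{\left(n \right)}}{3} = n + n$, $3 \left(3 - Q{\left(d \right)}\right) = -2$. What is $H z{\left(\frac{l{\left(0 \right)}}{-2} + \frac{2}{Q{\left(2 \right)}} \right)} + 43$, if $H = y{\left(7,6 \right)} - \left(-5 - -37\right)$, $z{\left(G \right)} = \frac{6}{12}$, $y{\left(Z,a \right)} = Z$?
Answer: $\frac{61}{2} \approx 30.5$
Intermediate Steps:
$Q{\left(d \right)} = \frac{11}{3}$ ($Q{\left(d \right)} = 3 - - \frac{2}{3} = 3 + \frac{2}{3} = \frac{11}{3}$)
$l{\left(n \right)} = 6 n$ ($l{\left(n \right)} = 3 \left(n + n\right) = 3 \cdot 2 n = 6 n$)
$z{\left(G \right)} = \frac{1}{2}$ ($z{\left(G \right)} = 6 \cdot \frac{1}{12} = \frac{1}{2}$)
$H = -25$ ($H = 7 - \left(-5 - -37\right) = 7 - \left(-5 + 37\right) = 7 - 32 = -25$)
$H z{\left(\frac{l{\left(0 \right)}}{-2} + \frac{2}{Q{\left(2 \right)}} \right)} + 43 = \left(-25\right) \frac{1}{2} + 43 = - \frac{25}{2} + 43 = \frac{61}{2}$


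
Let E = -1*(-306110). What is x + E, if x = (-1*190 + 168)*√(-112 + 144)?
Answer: 306110 - 88*√2 ≈ 3.0599e+5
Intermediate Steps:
x = -88*√2 (x = (-190 + 168)*√32 = -88*√2 ≈ -124.45)
E = 306110
x + E = -88*√2 + 306110 = 306110 - 88*√2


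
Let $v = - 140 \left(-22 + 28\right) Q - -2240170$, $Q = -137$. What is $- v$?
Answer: $-2355250$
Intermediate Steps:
$v = 2355250$ ($v = - 140 \left(-22 + 28\right) \left(-137\right) - -2240170 = \left(-140\right) 6 \left(-137\right) + 2240170 = \left(-840\right) \left(-137\right) + 2240170 = 115080 + 2240170 = 2355250$)
$- v = \left(-1\right) 2355250 = -2355250$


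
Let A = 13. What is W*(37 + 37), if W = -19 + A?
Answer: -444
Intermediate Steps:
W = -6 (W = -19 + 13 = -6)
W*(37 + 37) = -6*(37 + 37) = -6*74 = -444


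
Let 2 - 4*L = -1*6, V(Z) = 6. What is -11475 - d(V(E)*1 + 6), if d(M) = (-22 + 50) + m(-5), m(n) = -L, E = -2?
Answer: -11501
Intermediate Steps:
L = 2 (L = 1/2 - (-1)*6/4 = 1/2 - 1/4*(-6) = 1/2 + 3/2 = 2)
m(n) = -2 (m(n) = -1*2 = -2)
d(M) = 26 (d(M) = (-22 + 50) - 2 = 28 - 2 = 26)
-11475 - d(V(E)*1 + 6) = -11475 - 1*26 = -11475 - 26 = -11501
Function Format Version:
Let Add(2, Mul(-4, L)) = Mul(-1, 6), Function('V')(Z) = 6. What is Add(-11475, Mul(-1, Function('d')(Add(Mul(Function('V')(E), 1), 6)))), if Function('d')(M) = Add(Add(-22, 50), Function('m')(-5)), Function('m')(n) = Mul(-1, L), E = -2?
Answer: -11501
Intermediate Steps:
L = 2 (L = Add(Rational(1, 2), Mul(Rational(-1, 4), Mul(-1, 6))) = Add(Rational(1, 2), Mul(Rational(-1, 4), -6)) = Add(Rational(1, 2), Rational(3, 2)) = 2)
Function('m')(n) = -2 (Function('m')(n) = Mul(-1, 2) = -2)
Function('d')(M) = 26 (Function('d')(M) = Add(Add(-22, 50), -2) = Add(28, -2) = 26)
Add(-11475, Mul(-1, Function('d')(Add(Mul(Function('V')(E), 1), 6)))) = Add(-11475, Mul(-1, 26)) = Add(-11475, -26) = -11501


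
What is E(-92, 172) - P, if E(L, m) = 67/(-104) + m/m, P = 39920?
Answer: -4151643/104 ≈ -39920.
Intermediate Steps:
E(L, m) = 37/104 (E(L, m) = 67*(-1/104) + 1 = -67/104 + 1 = 37/104)
E(-92, 172) - P = 37/104 - 1*39920 = 37/104 - 39920 = -4151643/104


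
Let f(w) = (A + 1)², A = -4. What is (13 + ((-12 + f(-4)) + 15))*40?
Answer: 1000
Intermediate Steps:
f(w) = 9 (f(w) = (-4 + 1)² = (-3)² = 9)
(13 + ((-12 + f(-4)) + 15))*40 = (13 + ((-12 + 9) + 15))*40 = (13 + (-3 + 15))*40 = (13 + 12)*40 = 25*40 = 1000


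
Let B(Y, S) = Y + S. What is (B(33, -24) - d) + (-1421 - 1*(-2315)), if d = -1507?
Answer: 2410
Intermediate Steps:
B(Y, S) = S + Y
(B(33, -24) - d) + (-1421 - 1*(-2315)) = ((-24 + 33) - 1*(-1507)) + (-1421 - 1*(-2315)) = (9 + 1507) + (-1421 + 2315) = 1516 + 894 = 2410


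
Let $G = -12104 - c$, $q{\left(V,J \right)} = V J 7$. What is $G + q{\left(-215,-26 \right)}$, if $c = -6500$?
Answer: $33526$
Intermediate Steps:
$q{\left(V,J \right)} = 7 J V$ ($q{\left(V,J \right)} = J V 7 = 7 J V$)
$G = -5604$ ($G = -12104 - -6500 = -12104 + 6500 = -5604$)
$G + q{\left(-215,-26 \right)} = -5604 + 7 \left(-26\right) \left(-215\right) = -5604 + 39130 = 33526$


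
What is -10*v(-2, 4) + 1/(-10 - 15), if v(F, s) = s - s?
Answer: -1/25 ≈ -0.040000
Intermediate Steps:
v(F, s) = 0
-10*v(-2, 4) + 1/(-10 - 15) = -10*0 + 1/(-10 - 15) = 0 + 1/(-25) = 0 - 1/25 = -1/25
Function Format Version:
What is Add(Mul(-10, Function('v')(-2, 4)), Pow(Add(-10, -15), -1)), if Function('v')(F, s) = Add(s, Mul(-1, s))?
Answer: Rational(-1, 25) ≈ -0.040000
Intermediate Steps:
Function('v')(F, s) = 0
Add(Mul(-10, Function('v')(-2, 4)), Pow(Add(-10, -15), -1)) = Add(Mul(-10, 0), Pow(Add(-10, -15), -1)) = Add(0, Pow(-25, -1)) = Add(0, Rational(-1, 25)) = Rational(-1, 25)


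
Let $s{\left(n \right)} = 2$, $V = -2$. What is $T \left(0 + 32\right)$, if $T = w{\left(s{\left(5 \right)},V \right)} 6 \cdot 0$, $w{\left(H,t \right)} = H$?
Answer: $0$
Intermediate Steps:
$T = 0$ ($T = 2 \cdot 6 \cdot 0 = 2 \cdot 0 = 0$)
$T \left(0 + 32\right) = 0 \left(0 + 32\right) = 0 \cdot 32 = 0$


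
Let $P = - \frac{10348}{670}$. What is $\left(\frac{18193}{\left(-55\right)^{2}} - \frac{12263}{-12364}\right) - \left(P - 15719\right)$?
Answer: $\frac{3586007964999}{227806700} \approx 15741.0$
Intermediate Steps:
$P = - \frac{5174}{335}$ ($P = \left(-10348\right) \frac{1}{670} = - \frac{5174}{335} \approx -15.445$)
$\left(\frac{18193}{\left(-55\right)^{2}} - \frac{12263}{-12364}\right) - \left(P - 15719\right) = \left(\frac{18193}{\left(-55\right)^{2}} - \frac{12263}{-12364}\right) - \left(- \frac{5174}{335} - 15719\right) = \left(\frac{18193}{3025} - - \frac{12263}{12364}\right) - \left(- \frac{5174}{335} - 15719\right) = \left(18193 \cdot \frac{1}{3025} + \frac{12263}{12364}\right) - - \frac{5271039}{335} = \left(\frac{18193}{3025} + \frac{12263}{12364}\right) + \frac{5271039}{335} = \frac{23821257}{3400100} + \frac{5271039}{335} = \frac{3586007964999}{227806700}$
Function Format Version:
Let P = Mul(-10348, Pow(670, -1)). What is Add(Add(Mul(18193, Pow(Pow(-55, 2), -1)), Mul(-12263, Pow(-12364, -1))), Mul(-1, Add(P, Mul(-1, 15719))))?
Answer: Rational(3586007964999, 227806700) ≈ 15741.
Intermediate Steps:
P = Rational(-5174, 335) (P = Mul(-10348, Rational(1, 670)) = Rational(-5174, 335) ≈ -15.445)
Add(Add(Mul(18193, Pow(Pow(-55, 2), -1)), Mul(-12263, Pow(-12364, -1))), Mul(-1, Add(P, Mul(-1, 15719)))) = Add(Add(Mul(18193, Pow(Pow(-55, 2), -1)), Mul(-12263, Pow(-12364, -1))), Mul(-1, Add(Rational(-5174, 335), Mul(-1, 15719)))) = Add(Add(Mul(18193, Pow(3025, -1)), Mul(-12263, Rational(-1, 12364))), Mul(-1, Add(Rational(-5174, 335), -15719))) = Add(Add(Mul(18193, Rational(1, 3025)), Rational(12263, 12364)), Mul(-1, Rational(-5271039, 335))) = Add(Add(Rational(18193, 3025), Rational(12263, 12364)), Rational(5271039, 335)) = Add(Rational(23821257, 3400100), Rational(5271039, 335)) = Rational(3586007964999, 227806700)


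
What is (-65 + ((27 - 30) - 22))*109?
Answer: -9810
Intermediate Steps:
(-65 + ((27 - 30) - 22))*109 = (-65 + (-3 - 22))*109 = (-65 - 25)*109 = -90*109 = -9810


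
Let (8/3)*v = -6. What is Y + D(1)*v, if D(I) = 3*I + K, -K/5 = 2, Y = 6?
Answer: 87/4 ≈ 21.750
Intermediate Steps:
v = -9/4 (v = (3/8)*(-6) = -9/4 ≈ -2.2500)
K = -10 (K = -5*2 = -10)
D(I) = -10 + 3*I (D(I) = 3*I - 10 = -10 + 3*I)
Y + D(1)*v = 6 + (-10 + 3*1)*(-9/4) = 6 + (-10 + 3)*(-9/4) = 6 - 7*(-9/4) = 6 + 63/4 = 87/4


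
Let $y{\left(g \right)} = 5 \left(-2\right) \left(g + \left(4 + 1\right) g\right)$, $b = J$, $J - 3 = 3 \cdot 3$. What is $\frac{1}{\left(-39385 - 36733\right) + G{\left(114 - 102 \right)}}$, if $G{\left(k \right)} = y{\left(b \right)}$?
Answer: $- \frac{1}{76838} \approx -1.3014 \cdot 10^{-5}$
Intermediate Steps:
$J = 12$ ($J = 3 + 3 \cdot 3 = 3 + 9 = 12$)
$b = 12$
$y{\left(g \right)} = - 60 g$ ($y{\left(g \right)} = - 10 \left(g + 5 g\right) = - 10 \cdot 6 g = - 60 g$)
$G{\left(k \right)} = -720$ ($G{\left(k \right)} = \left(-60\right) 12 = -720$)
$\frac{1}{\left(-39385 - 36733\right) + G{\left(114 - 102 \right)}} = \frac{1}{\left(-39385 - 36733\right) - 720} = \frac{1}{-76118 - 720} = \frac{1}{-76838} = - \frac{1}{76838}$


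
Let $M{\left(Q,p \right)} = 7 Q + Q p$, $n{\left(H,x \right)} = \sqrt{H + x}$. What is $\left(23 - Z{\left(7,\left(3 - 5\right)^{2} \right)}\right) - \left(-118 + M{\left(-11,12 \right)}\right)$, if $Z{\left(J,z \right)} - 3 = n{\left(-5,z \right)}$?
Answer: $347 - i \approx 347.0 - 1.0 i$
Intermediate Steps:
$Z{\left(J,z \right)} = 3 + \sqrt{-5 + z}$
$\left(23 - Z{\left(7,\left(3 - 5\right)^{2} \right)}\right) - \left(-118 + M{\left(-11,12 \right)}\right) = \left(23 - \left(3 + \sqrt{-5 + \left(3 - 5\right)^{2}}\right)\right) - \left(-118 - 11 \left(7 + 12\right)\right) = \left(23 - \left(3 + \sqrt{-5 + \left(-2\right)^{2}}\right)\right) - \left(-118 - 209\right) = \left(23 - \left(3 + \sqrt{-5 + 4}\right)\right) + \left(118 - -209\right) = \left(23 - \left(3 + \sqrt{-1}\right)\right) + \left(118 + 209\right) = \left(23 - \left(3 + i\right)\right) + 327 = \left(20 - i\right) + 327 = 347 - i$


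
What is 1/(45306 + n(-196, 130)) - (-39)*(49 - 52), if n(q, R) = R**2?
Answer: -7278101/62206 ≈ -117.00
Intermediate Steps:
1/(45306 + n(-196, 130)) - (-39)*(49 - 52) = 1/(45306 + 130**2) - (-39)*(49 - 52) = 1/(45306 + 16900) - (-39)*(-3) = 1/62206 - 1*117 = 1/62206 - 117 = -7278101/62206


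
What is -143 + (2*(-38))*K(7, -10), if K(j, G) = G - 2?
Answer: 769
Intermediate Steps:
K(j, G) = -2 + G
-143 + (2*(-38))*K(7, -10) = -143 + (2*(-38))*(-2 - 10) = -143 - 76*(-12) = -143 + 912 = 769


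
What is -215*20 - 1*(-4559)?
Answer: 259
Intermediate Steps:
-215*20 - 1*(-4559) = -4300 + 4559 = 259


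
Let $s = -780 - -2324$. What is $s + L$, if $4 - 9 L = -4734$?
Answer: $\frac{18634}{9} \approx 2070.4$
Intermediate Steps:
$s = 1544$ ($s = -780 + 2324 = 1544$)
$L = \frac{4738}{9}$ ($L = \frac{4}{9} - -526 = \frac{4}{9} + 526 = \frac{4738}{9} \approx 526.44$)
$s + L = 1544 + \frac{4738}{9} = \frac{18634}{9}$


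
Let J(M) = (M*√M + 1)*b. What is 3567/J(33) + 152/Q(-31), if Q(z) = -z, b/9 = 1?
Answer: 16349957/3342048 + 13079*√33/35936 ≈ 6.9829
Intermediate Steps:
b = 9 (b = 9*1 = 9)
J(M) = 9 + 9*M^(3/2) (J(M) = (M*√M + 1)*9 = (M^(3/2) + 1)*9 = (1 + M^(3/2))*9 = 9 + 9*M^(3/2))
3567/J(33) + 152/Q(-31) = 3567/(9 + 9*33^(3/2)) + 152/((-1*(-31))) = 3567/(9 + 9*(33*√33)) + 152/31 = 3567/(9 + 297*√33) + 152*(1/31) = 3567/(9 + 297*√33) + 152/31 = 152/31 + 3567/(9 + 297*√33)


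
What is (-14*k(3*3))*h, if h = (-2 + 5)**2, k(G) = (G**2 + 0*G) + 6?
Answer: -10962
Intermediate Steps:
k(G) = 6 + G**2 (k(G) = (G**2 + 0) + 6 = G**2 + 6 = 6 + G**2)
h = 9 (h = 3**2 = 9)
(-14*k(3*3))*h = -14*(6 + (3*3)**2)*9 = -14*(6 + 9**2)*9 = -14*(6 + 81)*9 = -14*87*9 = -1218*9 = -10962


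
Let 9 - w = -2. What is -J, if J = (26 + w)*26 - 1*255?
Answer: -707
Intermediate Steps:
w = 11 (w = 9 - 1*(-2) = 9 + 2 = 11)
J = 707 (J = (26 + 11)*26 - 1*255 = 37*26 - 255 = 962 - 255 = 707)
-J = -1*707 = -707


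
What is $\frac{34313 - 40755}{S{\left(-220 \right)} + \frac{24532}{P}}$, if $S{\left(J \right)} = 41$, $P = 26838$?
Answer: $- \frac{86445198}{562445} \approx -153.7$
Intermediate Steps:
$\frac{34313 - 40755}{S{\left(-220 \right)} + \frac{24532}{P}} = \frac{34313 - 40755}{41 + \frac{24532}{26838}} = - \frac{6442}{41 + 24532 \cdot \frac{1}{26838}} = - \frac{6442}{41 + \frac{12266}{13419}} = - \frac{6442}{\frac{562445}{13419}} = \left(-6442\right) \frac{13419}{562445} = - \frac{86445198}{562445}$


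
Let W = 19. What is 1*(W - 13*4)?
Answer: -33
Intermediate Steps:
1*(W - 13*4) = 1*(19 - 13*4) = 1*(19 - 52) = 1*(-33) = -33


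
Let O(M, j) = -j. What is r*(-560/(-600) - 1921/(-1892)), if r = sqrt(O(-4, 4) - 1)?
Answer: 55303*I*sqrt(5)/28380 ≈ 4.3573*I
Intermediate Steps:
r = I*sqrt(5) (r = sqrt(-1*4 - 1) = sqrt(-4 - 1) = sqrt(-5) = I*sqrt(5) ≈ 2.2361*I)
r*(-560/(-600) - 1921/(-1892)) = (I*sqrt(5))*(-560/(-600) - 1921/(-1892)) = (I*sqrt(5))*(-560*(-1/600) - 1921*(-1/1892)) = (I*sqrt(5))*(14/15 + 1921/1892) = (I*sqrt(5))*(55303/28380) = 55303*I*sqrt(5)/28380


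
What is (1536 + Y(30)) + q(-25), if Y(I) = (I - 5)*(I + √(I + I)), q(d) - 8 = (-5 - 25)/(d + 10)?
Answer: 2296 + 50*√15 ≈ 2489.6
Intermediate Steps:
q(d) = 8 - 30/(10 + d) (q(d) = 8 + (-5 - 25)/(d + 10) = 8 - 30/(10 + d))
Y(I) = (-5 + I)*(I + √2*√I) (Y(I) = (-5 + I)*(I + √(2*I)) = (-5 + I)*(I + √2*√I))
(1536 + Y(30)) + q(-25) = (1536 + (30² - 5*30 + √2*30^(3/2) - 5*√2*√30)) + 2*(25 + 4*(-25))/(10 - 25) = (1536 + (900 - 150 + √2*(30*√30) - 10*√15)) + 2*(25 - 100)/(-15) = (1536 + (900 - 150 + 60*√15 - 10*√15)) + 2*(-1/15)*(-75) = (1536 + (750 + 50*√15)) + 10 = (2286 + 50*√15) + 10 = 2296 + 50*√15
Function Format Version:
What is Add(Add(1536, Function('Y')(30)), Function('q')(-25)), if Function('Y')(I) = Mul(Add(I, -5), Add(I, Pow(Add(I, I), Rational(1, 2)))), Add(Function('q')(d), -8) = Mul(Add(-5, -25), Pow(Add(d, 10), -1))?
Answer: Add(2296, Mul(50, Pow(15, Rational(1, 2)))) ≈ 2489.6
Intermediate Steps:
Function('q')(d) = Add(8, Mul(-30, Pow(Add(10, d), -1))) (Function('q')(d) = Add(8, Mul(Add(-5, -25), Pow(Add(d, 10), -1))) = Add(8, Mul(-30, Pow(Add(10, d), -1))))
Function('Y')(I) = Mul(Add(-5, I), Add(I, Mul(Pow(2, Rational(1, 2)), Pow(I, Rational(1, 2))))) (Function('Y')(I) = Mul(Add(-5, I), Add(I, Pow(Mul(2, I), Rational(1, 2)))) = Mul(Add(-5, I), Add(I, Mul(Pow(2, Rational(1, 2)), Pow(I, Rational(1, 2))))))
Add(Add(1536, Function('Y')(30)), Function('q')(-25)) = Add(Add(1536, Add(Pow(30, 2), Mul(-5, 30), Mul(Pow(2, Rational(1, 2)), Pow(30, Rational(3, 2))), Mul(-5, Pow(2, Rational(1, 2)), Pow(30, Rational(1, 2))))), Mul(2, Pow(Add(10, -25), -1), Add(25, Mul(4, -25)))) = Add(Add(1536, Add(900, -150, Mul(Pow(2, Rational(1, 2)), Mul(30, Pow(30, Rational(1, 2)))), Mul(-10, Pow(15, Rational(1, 2))))), Mul(2, Pow(-15, -1), Add(25, -100))) = Add(Add(1536, Add(900, -150, Mul(60, Pow(15, Rational(1, 2))), Mul(-10, Pow(15, Rational(1, 2))))), Mul(2, Rational(-1, 15), -75)) = Add(Add(1536, Add(750, Mul(50, Pow(15, Rational(1, 2))))), 10) = Add(Add(2286, Mul(50, Pow(15, Rational(1, 2)))), 10) = Add(2296, Mul(50, Pow(15, Rational(1, 2))))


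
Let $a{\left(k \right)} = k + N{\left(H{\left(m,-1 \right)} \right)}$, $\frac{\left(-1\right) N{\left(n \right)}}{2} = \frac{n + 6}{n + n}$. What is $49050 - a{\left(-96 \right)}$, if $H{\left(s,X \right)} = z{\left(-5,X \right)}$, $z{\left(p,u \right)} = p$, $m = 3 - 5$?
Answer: $\frac{245729}{5} \approx 49146.0$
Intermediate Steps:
$m = -2$
$H{\left(s,X \right)} = -5$
$N{\left(n \right)} = - \frac{6 + n}{n}$ ($N{\left(n \right)} = - 2 \frac{n + 6}{n + n} = - 2 \frac{6 + n}{2 n} = - \frac{6 + n}{n}$)
$a{\left(k \right)} = \frac{1}{5} + k$ ($a{\left(k \right)} = k + \frac{-6 - -5}{-5} = k - \frac{-6 + 5}{5} = k - - \frac{1}{5} = k + \frac{1}{5} = \frac{1}{5} + k$)
$49050 - a{\left(-96 \right)} = 49050 - \left(\frac{1}{5} - 96\right) = 49050 - - \frac{479}{5} = 49050 + \frac{479}{5} = \frac{245729}{5}$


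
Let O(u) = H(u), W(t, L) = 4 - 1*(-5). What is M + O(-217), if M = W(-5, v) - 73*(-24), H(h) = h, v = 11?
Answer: 1544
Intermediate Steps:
W(t, L) = 9 (W(t, L) = 4 + 5 = 9)
O(u) = u
M = 1761 (M = 9 - 73*(-24) = 9 + 1752 = 1761)
M + O(-217) = 1761 - 217 = 1544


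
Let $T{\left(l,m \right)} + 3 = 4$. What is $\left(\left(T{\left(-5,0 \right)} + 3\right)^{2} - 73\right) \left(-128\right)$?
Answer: $7296$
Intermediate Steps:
$T{\left(l,m \right)} = 1$ ($T{\left(l,m \right)} = -3 + 4 = 1$)
$\left(\left(T{\left(-5,0 \right)} + 3\right)^{2} - 73\right) \left(-128\right) = \left(\left(1 + 3\right)^{2} - 73\right) \left(-128\right) = \left(4^{2} - 73\right) \left(-128\right) = \left(16 - 73\right) \left(-128\right) = \left(-57\right) \left(-128\right) = 7296$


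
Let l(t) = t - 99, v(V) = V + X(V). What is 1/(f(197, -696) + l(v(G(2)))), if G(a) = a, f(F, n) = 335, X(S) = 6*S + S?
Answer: 1/252 ≈ 0.0039683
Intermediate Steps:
X(S) = 7*S
v(V) = 8*V (v(V) = V + 7*V = 8*V)
l(t) = -99 + t
1/(f(197, -696) + l(v(G(2)))) = 1/(335 + (-99 + 8*2)) = 1/(335 + (-99 + 16)) = 1/(335 - 83) = 1/252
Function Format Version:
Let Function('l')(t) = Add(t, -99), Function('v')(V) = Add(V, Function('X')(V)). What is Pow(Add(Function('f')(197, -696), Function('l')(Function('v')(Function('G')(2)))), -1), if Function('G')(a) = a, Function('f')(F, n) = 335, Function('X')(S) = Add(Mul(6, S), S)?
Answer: Rational(1, 252) ≈ 0.0039683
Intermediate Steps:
Function('X')(S) = Mul(7, S)
Function('v')(V) = Mul(8, V) (Function('v')(V) = Add(V, Mul(7, V)) = Mul(8, V))
Function('l')(t) = Add(-99, t)
Pow(Add(Function('f')(197, -696), Function('l')(Function('v')(Function('G')(2)))), -1) = Pow(Add(335, Add(-99, Mul(8, 2))), -1) = Pow(Add(335, Add(-99, 16)), -1) = Pow(Add(335, -83), -1) = Pow(252, -1) = Rational(1, 252)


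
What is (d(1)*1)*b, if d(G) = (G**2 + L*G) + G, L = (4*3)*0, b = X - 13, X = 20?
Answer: 14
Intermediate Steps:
b = 7 (b = 20 - 13 = 7)
L = 0 (L = 12*0 = 0)
d(G) = G + G**2 (d(G) = (G**2 + 0*G) + G = (G**2 + 0) + G = G**2 + G = G + G**2)
(d(1)*1)*b = ((1*(1 + 1))*1)*7 = ((1*2)*1)*7 = (2*1)*7 = 2*7 = 14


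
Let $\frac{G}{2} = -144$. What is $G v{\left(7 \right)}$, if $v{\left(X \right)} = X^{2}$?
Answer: $-14112$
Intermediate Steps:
$G = -288$ ($G = 2 \left(-144\right) = -288$)
$G v{\left(7 \right)} = - 288 \cdot 7^{2} = \left(-288\right) 49 = -14112$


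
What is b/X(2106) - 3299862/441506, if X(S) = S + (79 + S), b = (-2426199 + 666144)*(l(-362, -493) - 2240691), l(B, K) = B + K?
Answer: 870924495743253669/947251123 ≈ 9.1942e+8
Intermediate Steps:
b = 3945244245030 (b = (-2426199 + 666144)*((-362 - 493) - 2240691) = -1760055*(-855 - 2240691) = -1760055*(-2241546) = 3945244245030)
X(S) = 79 + 2*S
b/X(2106) - 3299862/441506 = 3945244245030/(79 + 2*2106) - 3299862/441506 = 3945244245030/(79 + 4212) - 3299862*1/441506 = 3945244245030/4291 - 1649931/220753 = 870924495743253669/947251123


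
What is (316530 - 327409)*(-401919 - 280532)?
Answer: 7424384429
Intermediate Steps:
(316530 - 327409)*(-401919 - 280532) = -10879*(-682451) = 7424384429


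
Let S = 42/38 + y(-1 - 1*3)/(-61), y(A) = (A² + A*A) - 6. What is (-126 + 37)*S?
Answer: -70043/1159 ≈ -60.434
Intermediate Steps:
y(A) = -6 + 2*A² (y(A) = (A² + A²) - 6 = 2*A² - 6 = -6 + 2*A²)
S = 787/1159 (S = 42/38 + (-6 + 2*(-1 - 1*3)²)/(-61) = 42*(1/38) + (-6 + 2*(-1 - 3)²)*(-1/61) = 21/19 + (-6 + 2*(-4)²)*(-1/61) = 21/19 + (-6 + 2*16)*(-1/61) = 21/19 + (-6 + 32)*(-1/61) = 21/19 + 26*(-1/61) = 21/19 - 26/61 = 787/1159 ≈ 0.67903)
(-126 + 37)*S = (-126 + 37)*(787/1159) = -89*787/1159 = -70043/1159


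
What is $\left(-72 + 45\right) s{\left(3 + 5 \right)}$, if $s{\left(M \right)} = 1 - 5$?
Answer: $108$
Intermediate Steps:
$s{\left(M \right)} = -4$
$\left(-72 + 45\right) s{\left(3 + 5 \right)} = \left(-72 + 45\right) \left(-4\right) = \left(-27\right) \left(-4\right) = 108$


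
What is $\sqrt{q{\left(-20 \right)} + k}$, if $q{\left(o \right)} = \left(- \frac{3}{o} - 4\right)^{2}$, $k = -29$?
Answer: $\frac{i \sqrt{5671}}{20} \approx 3.7653 i$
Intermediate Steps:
$q{\left(o \right)} = \left(-4 - \frac{3}{o}\right)^{2}$
$\sqrt{q{\left(-20 \right)} + k} = \sqrt{\frac{\left(3 + 4 \left(-20\right)\right)^{2}}{400} - 29} = \sqrt{\frac{\left(3 - 80\right)^{2}}{400} - 29} = \sqrt{\frac{\left(-77\right)^{2}}{400} - 29} = \sqrt{\frac{1}{400} \cdot 5929 - 29} = \sqrt{\frac{5929}{400} - 29} = \sqrt{- \frac{5671}{400}} = \frac{i \sqrt{5671}}{20}$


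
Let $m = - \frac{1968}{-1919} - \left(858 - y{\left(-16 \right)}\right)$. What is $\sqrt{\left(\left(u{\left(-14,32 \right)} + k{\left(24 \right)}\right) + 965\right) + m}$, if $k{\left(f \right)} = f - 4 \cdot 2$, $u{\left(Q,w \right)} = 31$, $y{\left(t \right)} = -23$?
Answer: $\frac{\sqrt{486192083}}{1919} \approx 11.49$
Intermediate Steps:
$k{\left(f \right)} = -8 + f$ ($k{\left(f \right)} = f - 8 = -8 + f$)
$m = - \frac{1688671}{1919}$ ($m = - \frac{1968}{-1919} - \left(858 - -23\right) = \left(-1968\right) \left(- \frac{1}{1919}\right) - \left(858 + 23\right) = \frac{1968}{1919} - 881 = - \frac{1688671}{1919} \approx -879.97$)
$\sqrt{\left(\left(u{\left(-14,32 \right)} + k{\left(24 \right)}\right) + 965\right) + m} = \sqrt{\left(\left(31 + \left(-8 + 24\right)\right) + 965\right) - \frac{1688671}{1919}} = \sqrt{\left(\left(31 + 16\right) + 965\right) - \frac{1688671}{1919}} = \sqrt{\left(47 + 965\right) - \frac{1688671}{1919}} = \sqrt{1012 - \frac{1688671}{1919}} = \sqrt{\frac{253357}{1919}} = \frac{\sqrt{486192083}}{1919}$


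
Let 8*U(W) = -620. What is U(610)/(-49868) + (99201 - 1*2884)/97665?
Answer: 9621410387/9740716440 ≈ 0.98775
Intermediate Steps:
U(W) = -155/2 (U(W) = (⅛)*(-620) = -155/2)
U(610)/(-49868) + (99201 - 1*2884)/97665 = -155/2/(-49868) + (99201 - 1*2884)/97665 = -155/2*(-1/49868) + (99201 - 2884)*(1/97665) = 155/99736 + 96317*(1/97665) = 155/99736 + 96317/97665 = 9621410387/9740716440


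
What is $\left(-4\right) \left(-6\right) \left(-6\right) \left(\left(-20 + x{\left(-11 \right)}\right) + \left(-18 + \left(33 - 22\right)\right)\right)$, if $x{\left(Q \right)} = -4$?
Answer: $4464$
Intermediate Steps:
$\left(-4\right) \left(-6\right) \left(-6\right) \left(\left(-20 + x{\left(-11 \right)}\right) + \left(-18 + \left(33 - 22\right)\right)\right) = \left(-4\right) \left(-6\right) \left(-6\right) \left(\left(-20 - 4\right) + \left(-18 + \left(33 - 22\right)\right)\right) = 24 \left(-6\right) \left(-24 + \left(-18 + \left(33 - 22\right)\right)\right) = - 144 \left(-24 + \left(-18 + 11\right)\right) = - 144 \left(-24 - 7\right) = \left(-144\right) \left(-31\right) = 4464$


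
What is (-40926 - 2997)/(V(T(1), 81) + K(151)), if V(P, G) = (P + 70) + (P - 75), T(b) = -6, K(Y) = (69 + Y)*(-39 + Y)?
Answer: -43923/24623 ≈ -1.7838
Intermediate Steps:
K(Y) = (-39 + Y)*(69 + Y)
V(P, G) = -5 + 2*P (V(P, G) = (70 + P) + (-75 + P) = -5 + 2*P)
(-40926 - 2997)/(V(T(1), 81) + K(151)) = (-40926 - 2997)/((-5 + 2*(-6)) + (-2691 + 151² + 30*151)) = -43923/((-5 - 12) + (-2691 + 22801 + 4530)) = -43923/(-17 + 24640) = -43923/24623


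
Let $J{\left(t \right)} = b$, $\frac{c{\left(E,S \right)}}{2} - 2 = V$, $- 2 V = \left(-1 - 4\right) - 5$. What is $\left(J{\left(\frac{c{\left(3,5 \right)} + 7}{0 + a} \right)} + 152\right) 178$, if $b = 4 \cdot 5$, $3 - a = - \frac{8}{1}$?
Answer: $30616$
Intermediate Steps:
$V = 5$ ($V = - \frac{\left(-1 - 4\right) - 5}{2} = - \frac{-5 - 5}{2} = \left(- \frac{1}{2}\right) \left(-10\right) = 5$)
$c{\left(E,S \right)} = 14$ ($c{\left(E,S \right)} = 4 + 2 \cdot 5 = 4 + 10 = 14$)
$a = 11$ ($a = 3 - - \frac{8}{1} = 3 - \left(-8\right) 1 = 3 - -8 = 3 + 8 = 11$)
$b = 20$
$J{\left(t \right)} = 20$
$\left(J{\left(\frac{c{\left(3,5 \right)} + 7}{0 + a} \right)} + 152\right) 178 = \left(20 + 152\right) 178 = 172 \cdot 178 = 30616$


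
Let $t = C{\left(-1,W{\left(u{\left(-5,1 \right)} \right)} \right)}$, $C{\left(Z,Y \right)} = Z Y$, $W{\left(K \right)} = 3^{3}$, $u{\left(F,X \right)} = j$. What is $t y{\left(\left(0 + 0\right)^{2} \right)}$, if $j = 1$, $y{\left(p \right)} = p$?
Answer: $0$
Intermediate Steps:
$u{\left(F,X \right)} = 1$
$W{\left(K \right)} = 27$
$C{\left(Z,Y \right)} = Y Z$
$t = -27$ ($t = 27 \left(-1\right) = -27$)
$t y{\left(\left(0 + 0\right)^{2} \right)} = - 27 \left(0 + 0\right)^{2} = - 27 \cdot 0^{2} = \left(-27\right) 0 = 0$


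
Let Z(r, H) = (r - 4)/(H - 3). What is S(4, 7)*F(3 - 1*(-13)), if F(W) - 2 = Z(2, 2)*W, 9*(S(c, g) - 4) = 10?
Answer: 1564/9 ≈ 173.78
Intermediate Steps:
S(c, g) = 46/9 (S(c, g) = 4 + (1/9)*10 = 4 + 10/9 = 46/9)
Z(r, H) = (-4 + r)/(-3 + H)
F(W) = 2 + 2*W (F(W) = 2 + ((-4 + 2)/(-3 + 2))*W = 2 + (-2/(-1))*W = 2 + (-1*(-2))*W = 2 + 2*W)
S(4, 7)*F(3 - 1*(-13)) = 46*(2 + 2*(3 - 1*(-13)))/9 = 46*(2 + 2*(3 + 13))/9 = 46*(2 + 2*16)/9 = 46*(2 + 32)/9 = (46/9)*34 = 1564/9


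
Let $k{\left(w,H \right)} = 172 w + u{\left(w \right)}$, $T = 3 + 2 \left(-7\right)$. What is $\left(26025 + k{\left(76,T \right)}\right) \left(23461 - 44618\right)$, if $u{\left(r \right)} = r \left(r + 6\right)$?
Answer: $-959025653$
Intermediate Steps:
$T = -11$ ($T = 3 - 14 = -11$)
$u{\left(r \right)} = r \left(6 + r\right)$
$k{\left(w,H \right)} = 172 w + w \left(6 + w\right)$
$\left(26025 + k{\left(76,T \right)}\right) \left(23461 - 44618\right) = \left(26025 + 76 \left(178 + 76\right)\right) \left(23461 - 44618\right) = \left(26025 + 76 \cdot 254\right) \left(-21157\right) = \left(26025 + 19304\right) \left(-21157\right) = 45329 \left(-21157\right) = -959025653$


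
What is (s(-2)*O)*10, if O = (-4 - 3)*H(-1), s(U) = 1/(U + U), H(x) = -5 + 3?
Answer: -35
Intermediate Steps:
H(x) = -2
s(U) = 1/(2*U)
O = 14 (O = (-4 - 3)*(-2) = -7*(-2) = 14)
(s(-2)*O)*10 = (((½)/(-2))*14)*10 = (((½)*(-½))*14)*10 = -¼*14*10 = -7/2*10 = -35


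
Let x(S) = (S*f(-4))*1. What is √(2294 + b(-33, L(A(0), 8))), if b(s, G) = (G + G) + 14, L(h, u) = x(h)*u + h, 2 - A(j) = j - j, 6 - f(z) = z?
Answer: 2*√658 ≈ 51.303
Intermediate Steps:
f(z) = 6 - z
A(j) = 2 (A(j) = 2 - (j - j) = 2 - 1*0 = 2 + 0 = 2)
x(S) = 10*S (x(S) = (S*(6 - 1*(-4)))*1 = (S*(6 + 4))*1 = (S*10)*1 = (10*S)*1 = 10*S)
L(h, u) = h + 10*h*u (L(h, u) = (10*h)*u + h = 10*h*u + h = h + 10*h*u)
b(s, G) = 14 + 2*G (b(s, G) = 2*G + 14 = 14 + 2*G)
√(2294 + b(-33, L(A(0), 8))) = √(2294 + (14 + 2*(2*(1 + 10*8)))) = √(2294 + (14 + 2*(2*(1 + 80)))) = √(2294 + (14 + 2*(2*81))) = √(2294 + (14 + 2*162)) = √(2294 + (14 + 324)) = √(2294 + 338) = √2632 = 2*√658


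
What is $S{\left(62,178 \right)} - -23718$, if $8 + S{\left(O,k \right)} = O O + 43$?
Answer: $27597$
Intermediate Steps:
$S{\left(O,k \right)} = 35 + O^{2}$ ($S{\left(O,k \right)} = -8 + \left(O O + 43\right) = -8 + \left(O^{2} + 43\right) = -8 + \left(43 + O^{2}\right) = 35 + O^{2}$)
$S{\left(62,178 \right)} - -23718 = \left(35 + 62^{2}\right) - -23718 = \left(35 + 3844\right) + 23718 = 3879 + 23718 = 27597$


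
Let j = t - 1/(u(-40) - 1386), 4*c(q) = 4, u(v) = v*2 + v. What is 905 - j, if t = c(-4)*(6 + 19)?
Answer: 1325279/1506 ≈ 880.00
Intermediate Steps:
u(v) = 3*v (u(v) = 2*v + v = 3*v)
c(q) = 1 (c(q) = (¼)*4 = 1)
t = 25 (t = 1*(6 + 19) = 1*25 = 25)
j = 37651/1506 (j = 25 - 1/(3*(-40) - 1386) = 25 - 1/(-120 - 1386) = 25 - 1/(-1506) = 25 - 1*(-1/1506) = 25 + 1/1506 = 37651/1506 ≈ 25.001)
905 - j = 905 - 1*37651/1506 = 905 - 37651/1506 = 1325279/1506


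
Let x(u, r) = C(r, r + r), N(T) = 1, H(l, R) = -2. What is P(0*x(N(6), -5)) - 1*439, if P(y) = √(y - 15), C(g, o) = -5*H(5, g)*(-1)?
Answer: -439 + I*√15 ≈ -439.0 + 3.873*I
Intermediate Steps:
C(g, o) = -10 (C(g, o) = -5*(-2)*(-1) = 10*(-1) = -10)
x(u, r) = -10
P(y) = √(-15 + y)
P(0*x(N(6), -5)) - 1*439 = √(-15 + 0*(-10)) - 1*439 = √(-15 + 0) - 439 = √(-15) - 439 = I*√15 - 439 = -439 + I*√15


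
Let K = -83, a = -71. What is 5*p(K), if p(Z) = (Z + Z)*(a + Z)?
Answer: 127820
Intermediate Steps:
p(Z) = 2*Z*(-71 + Z) (p(Z) = (Z + Z)*(-71 + Z) = (2*Z)*(-71 + Z) = 2*Z*(-71 + Z))
5*p(K) = 5*(2*(-83)*(-71 - 83)) = 5*(2*(-83)*(-154)) = 5*25564 = 127820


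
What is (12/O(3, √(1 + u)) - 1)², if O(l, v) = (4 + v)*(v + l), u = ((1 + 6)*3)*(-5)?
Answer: 13*(28*√26 + 55*I)/(322*√26 + 421*I) ≈ 1.1655 + 0.13663*I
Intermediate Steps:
u = -105 (u = (7*3)*(-5) = 21*(-5) = -105)
O(l, v) = (4 + v)*(l + v)
(12/O(3, √(1 + u)) - 1)² = (12/((√(1 - 105))² + 4*3 + 4*√(1 - 105) + 3*√(1 - 105)) - 1)² = (12/((√(-104))² + 12 + 4*√(-104) + 3*√(-104)) - 1)² = (12/((2*I*√26)² + 12 + 4*(2*I*√26) + 3*(2*I*√26)) - 1)² = (12/(-104 + 12 + 8*I*√26 + 6*I*√26) - 1)² = (12/(-92 + 14*I*√26) - 1)² = (-1 + 12/(-92 + 14*I*√26))²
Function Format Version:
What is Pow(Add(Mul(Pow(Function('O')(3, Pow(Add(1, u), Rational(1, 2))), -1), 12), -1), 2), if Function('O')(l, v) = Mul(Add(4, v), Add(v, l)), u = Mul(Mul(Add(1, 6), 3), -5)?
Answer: Mul(13, Pow(Add(Mul(322, Pow(26, Rational(1, 2))), Mul(421, I)), -1), Add(Mul(28, Pow(26, Rational(1, 2))), Mul(55, I))) ≈ Add(1.1655, Mul(0.13663, I))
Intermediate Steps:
u = -105 (u = Mul(Mul(7, 3), -5) = Mul(21, -5) = -105)
Function('O')(l, v) = Mul(Add(4, v), Add(l, v))
Pow(Add(Mul(Pow(Function('O')(3, Pow(Add(1, u), Rational(1, 2))), -1), 12), -1), 2) = Pow(Add(Mul(Pow(Add(Pow(Pow(Add(1, -105), Rational(1, 2)), 2), Mul(4, 3), Mul(4, Pow(Add(1, -105), Rational(1, 2))), Mul(3, Pow(Add(1, -105), Rational(1, 2)))), -1), 12), -1), 2) = Pow(Add(Mul(Pow(Add(Pow(Pow(-104, Rational(1, 2)), 2), 12, Mul(4, Pow(-104, Rational(1, 2))), Mul(3, Pow(-104, Rational(1, 2)))), -1), 12), -1), 2) = Pow(Add(Mul(Pow(Add(Pow(Mul(2, I, Pow(26, Rational(1, 2))), 2), 12, Mul(4, Mul(2, I, Pow(26, Rational(1, 2)))), Mul(3, Mul(2, I, Pow(26, Rational(1, 2))))), -1), 12), -1), 2) = Pow(Add(Mul(Pow(Add(-104, 12, Mul(8, I, Pow(26, Rational(1, 2))), Mul(6, I, Pow(26, Rational(1, 2)))), -1), 12), -1), 2) = Pow(Add(Mul(Pow(Add(-92, Mul(14, I, Pow(26, Rational(1, 2)))), -1), 12), -1), 2) = Pow(Add(Mul(12, Pow(Add(-92, Mul(14, I, Pow(26, Rational(1, 2)))), -1)), -1), 2) = Pow(Add(-1, Mul(12, Pow(Add(-92, Mul(14, I, Pow(26, Rational(1, 2)))), -1))), 2)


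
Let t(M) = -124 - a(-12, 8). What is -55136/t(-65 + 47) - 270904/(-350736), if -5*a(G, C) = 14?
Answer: 672604641/1476014 ≈ 455.69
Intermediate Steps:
a(G, C) = -14/5 (a(G, C) = -⅕*14 = -14/5)
t(M) = -606/5 (t(M) = -124 - 1*(-14/5) = -124 + 14/5 = -606/5)
-55136/t(-65 + 47) - 270904/(-350736) = -55136/(-606/5) - 270904/(-350736) = -55136*(-5/606) - 270904*(-1/350736) = 137840/303 + 33863/43842 = 672604641/1476014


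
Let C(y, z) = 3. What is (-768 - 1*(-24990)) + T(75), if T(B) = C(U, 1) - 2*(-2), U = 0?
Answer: 24229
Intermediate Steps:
T(B) = 7 (T(B) = 3 - 2*(-2) = 3 + 4 = 7)
(-768 - 1*(-24990)) + T(75) = (-768 - 1*(-24990)) + 7 = (-768 + 24990) + 7 = 24222 + 7 = 24229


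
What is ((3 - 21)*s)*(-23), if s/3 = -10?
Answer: -12420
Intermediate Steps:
s = -30 (s = 3*(-10) = -30)
((3 - 21)*s)*(-23) = ((3 - 21)*(-30))*(-23) = -18*(-30)*(-23) = 540*(-23) = -12420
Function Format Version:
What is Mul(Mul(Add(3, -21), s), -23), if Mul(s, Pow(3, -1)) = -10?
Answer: -12420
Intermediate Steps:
s = -30 (s = Mul(3, -10) = -30)
Mul(Mul(Add(3, -21), s), -23) = Mul(Mul(Add(3, -21), -30), -23) = Mul(Mul(-18, -30), -23) = Mul(540, -23) = -12420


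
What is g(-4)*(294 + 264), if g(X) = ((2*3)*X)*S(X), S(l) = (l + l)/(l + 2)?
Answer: -53568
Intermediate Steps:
S(l) = 2*l/(2 + l) (S(l) = (2*l)/(2 + l) = 2*l/(2 + l))
g(X) = 12*X²/(2 + X) (g(X) = ((2*3)*X)*(2*X/(2 + X)) = (6*X)*(2*X/(2 + X)) = 12*X²/(2 + X))
g(-4)*(294 + 264) = (12*(-4)²/(2 - 4))*(294 + 264) = (12*16/(-2))*558 = (12*16*(-½))*558 = -96*558 = -53568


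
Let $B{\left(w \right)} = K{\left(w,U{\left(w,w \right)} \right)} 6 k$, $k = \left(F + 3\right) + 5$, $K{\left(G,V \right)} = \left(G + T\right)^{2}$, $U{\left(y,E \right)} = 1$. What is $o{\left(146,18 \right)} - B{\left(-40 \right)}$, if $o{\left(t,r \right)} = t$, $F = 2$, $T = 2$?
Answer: $-86494$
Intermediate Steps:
$K{\left(G,V \right)} = \left(2 + G\right)^{2}$ ($K{\left(G,V \right)} = \left(G + 2\right)^{2} = \left(2 + G\right)^{2}$)
$k = 10$ ($k = \left(2 + 3\right) + 5 = 5 + 5 = 10$)
$B{\left(w \right)} = 60 \left(2 + w\right)^{2}$ ($B{\left(w \right)} = \left(2 + w\right)^{2} \cdot 6 \cdot 10 = 6 \left(2 + w\right)^{2} \cdot 10 = 60 \left(2 + w\right)^{2}$)
$o{\left(146,18 \right)} - B{\left(-40 \right)} = 146 - 60 \left(2 - 40\right)^{2} = 146 - 60 \left(-38\right)^{2} = 146 - 60 \cdot 1444 = 146 - 86640 = -86494$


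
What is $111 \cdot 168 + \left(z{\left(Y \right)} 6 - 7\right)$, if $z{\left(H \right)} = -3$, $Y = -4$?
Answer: $18623$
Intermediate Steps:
$111 \cdot 168 + \left(z{\left(Y \right)} 6 - 7\right) = 111 \cdot 168 - 25 = 18648 - 25 = 18623$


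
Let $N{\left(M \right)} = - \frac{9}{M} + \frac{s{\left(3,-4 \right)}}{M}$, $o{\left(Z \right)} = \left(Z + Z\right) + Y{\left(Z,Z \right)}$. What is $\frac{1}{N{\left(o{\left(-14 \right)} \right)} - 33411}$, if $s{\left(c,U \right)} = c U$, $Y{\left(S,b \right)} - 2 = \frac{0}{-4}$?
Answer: $- \frac{26}{868665} \approx -2.9931 \cdot 10^{-5}$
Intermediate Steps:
$Y{\left(S,b \right)} = 2$ ($Y{\left(S,b \right)} = 2 + \frac{0}{-4} = 2 + 0 \left(- \frac{1}{4}\right) = 2 + 0 = 2$)
$s{\left(c,U \right)} = U c$
$o{\left(Z \right)} = 2 + 2 Z$ ($o{\left(Z \right)} = \left(Z + Z\right) + 2 = 2 Z + 2 = 2 + 2 Z$)
$N{\left(M \right)} = - \frac{21}{M}$ ($N{\left(M \right)} = - \frac{9}{M} + \frac{\left(-4\right) 3}{M} = - \frac{9}{M} - \frac{12}{M} = - \frac{21}{M}$)
$\frac{1}{N{\left(o{\left(-14 \right)} \right)} - 33411} = \frac{1}{- \frac{21}{2 + 2 \left(-14\right)} - 33411} = \frac{1}{- \frac{21}{2 - 28} - 33411} = \frac{1}{- \frac{21}{-26} - 33411} = \frac{1}{\left(-21\right) \left(- \frac{1}{26}\right) - 33411} = \frac{1}{\frac{21}{26} - 33411} = \frac{1}{- \frac{868665}{26}} = - \frac{26}{868665}$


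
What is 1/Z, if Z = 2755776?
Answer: 1/2755776 ≈ 3.6287e-7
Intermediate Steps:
1/Z = 1/2755776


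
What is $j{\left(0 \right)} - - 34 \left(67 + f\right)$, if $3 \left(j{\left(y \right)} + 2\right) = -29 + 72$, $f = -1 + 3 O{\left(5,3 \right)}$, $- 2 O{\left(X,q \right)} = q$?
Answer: $\frac{6310}{3} \approx 2103.3$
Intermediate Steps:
$O{\left(X,q \right)} = - \frac{q}{2}$
$f = - \frac{11}{2}$ ($f = -1 + 3 \left(\left(- \frac{1}{2}\right) 3\right) = -1 + 3 \left(- \frac{3}{2}\right) = -1 - \frac{9}{2} = - \frac{11}{2} \approx -5.5$)
$j{\left(y \right)} = \frac{37}{3}$ ($j{\left(y \right)} = -2 + \frac{-29 + 72}{3} = -2 + \frac{1}{3} \cdot 43 = -2 + \frac{43}{3} = \frac{37}{3}$)
$j{\left(0 \right)} - - 34 \left(67 + f\right) = \frac{37}{3} - - 34 \left(67 - \frac{11}{2}\right) = \frac{37}{3} - \left(-34\right) \frac{123}{2} = \frac{37}{3} - -2091 = \frac{37}{3} + 2091 = \frac{6310}{3}$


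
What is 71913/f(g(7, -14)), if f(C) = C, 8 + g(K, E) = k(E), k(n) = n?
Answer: -71913/22 ≈ -3268.8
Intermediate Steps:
g(K, E) = -8 + E
71913/f(g(7, -14)) = 71913/(-8 - 14) = 71913/(-22) = 71913*(-1/22) = -71913/22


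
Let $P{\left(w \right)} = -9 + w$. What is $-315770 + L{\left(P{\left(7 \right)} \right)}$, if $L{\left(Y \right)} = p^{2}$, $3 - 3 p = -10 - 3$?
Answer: $- \frac{2841674}{9} \approx -3.1574 \cdot 10^{5}$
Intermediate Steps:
$p = \frac{16}{3}$ ($p = 1 - \frac{-10 - 3}{3} = 1 - - \frac{13}{3} = 1 + \frac{13}{3} = \frac{16}{3} \approx 5.3333$)
$L{\left(Y \right)} = \frac{256}{9}$ ($L{\left(Y \right)} = \left(\frac{16}{3}\right)^{2} = \frac{256}{9}$)
$-315770 + L{\left(P{\left(7 \right)} \right)} = -315770 + \frac{256}{9} = - \frac{2841674}{9}$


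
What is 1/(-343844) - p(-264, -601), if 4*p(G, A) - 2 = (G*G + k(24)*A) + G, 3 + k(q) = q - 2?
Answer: -1246756854/85961 ≈ -14504.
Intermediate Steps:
k(q) = -5 + q (k(q) = -3 + (q - 2) = -3 + (-2 + q) = -5 + q)
p(G, A) = 1/2 + G/4 + G**2/4 + 19*A/4 (p(G, A) = 1/2 + ((G*G + (-5 + 24)*A) + G)/4 = 1/2 + ((G**2 + 19*A) + G)/4 = 1/2 + (G + G**2 + 19*A)/4 = 1/2 + (G/4 + G**2/4 + 19*A/4) = 1/2 + G/4 + G**2/4 + 19*A/4)
1/(-343844) - p(-264, -601) = 1/(-343844) - (1/2 + (1/4)*(-264) + (1/4)*(-264)**2 + (19/4)*(-601)) = -1/343844 - (1/2 - 66 + (1/4)*69696 - 11419/4) = -1/343844 - (1/2 - 66 + 17424 - 11419/4) = -1/343844 - 1*58015/4 = -1/343844 - 58015/4 = -1246756854/85961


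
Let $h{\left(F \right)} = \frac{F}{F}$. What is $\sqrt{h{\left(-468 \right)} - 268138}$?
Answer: $3 i \sqrt{29793} \approx 517.82 i$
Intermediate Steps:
$h{\left(F \right)} = 1$
$\sqrt{h{\left(-468 \right)} - 268138} = \sqrt{1 - 268138} = \sqrt{-268137} = 3 i \sqrt{29793}$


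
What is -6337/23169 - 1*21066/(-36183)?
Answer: 86262161/279441309 ≈ 0.30869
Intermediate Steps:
-6337/23169 - 1*21066/(-36183) = -6337*1/23169 - 21066*(-1/36183) = -6337/23169 + 7022/12061 = 86262161/279441309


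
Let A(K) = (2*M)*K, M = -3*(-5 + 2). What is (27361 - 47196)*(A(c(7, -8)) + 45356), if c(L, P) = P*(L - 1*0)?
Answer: -879642580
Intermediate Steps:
M = 9 (M = -3*(-3) = 9)
c(L, P) = L*P (c(L, P) = P*(L + 0) = P*L = L*P)
A(K) = 18*K (A(K) = (2*9)*K = 18*K)
(27361 - 47196)*(A(c(7, -8)) + 45356) = (27361 - 47196)*(18*(7*(-8)) + 45356) = -19835*(18*(-56) + 45356) = -19835*(-1008 + 45356) = -19835*44348 = -879642580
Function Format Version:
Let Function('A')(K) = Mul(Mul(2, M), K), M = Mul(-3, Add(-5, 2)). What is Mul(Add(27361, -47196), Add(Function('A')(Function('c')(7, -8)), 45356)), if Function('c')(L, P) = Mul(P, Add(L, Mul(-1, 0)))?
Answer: -879642580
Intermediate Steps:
M = 9 (M = Mul(-3, -3) = 9)
Function('c')(L, P) = Mul(L, P) (Function('c')(L, P) = Mul(P, Add(L, 0)) = Mul(P, L) = Mul(L, P))
Function('A')(K) = Mul(18, K) (Function('A')(K) = Mul(Mul(2, 9), K) = Mul(18, K))
Mul(Add(27361, -47196), Add(Function('A')(Function('c')(7, -8)), 45356)) = Mul(Add(27361, -47196), Add(Mul(18, Mul(7, -8)), 45356)) = Mul(-19835, Add(Mul(18, -56), 45356)) = Mul(-19835, Add(-1008, 45356)) = Mul(-19835, 44348) = -879642580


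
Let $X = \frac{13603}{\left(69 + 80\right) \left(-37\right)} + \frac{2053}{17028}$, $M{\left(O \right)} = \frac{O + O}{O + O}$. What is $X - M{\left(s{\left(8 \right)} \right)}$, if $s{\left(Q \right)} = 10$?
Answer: $- \frac{314189059}{93875364} \approx -3.3469$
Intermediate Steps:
$M{\left(O \right)} = 1$ ($M{\left(O \right)} = \frac{2 O}{2 O} = 2 O \frac{1}{2 O} = 1$)
$X = - \frac{220313695}{93875364}$ ($X = \frac{13603}{149 \left(-37\right)} + 2053 \cdot \frac{1}{17028} = \frac{13603}{-5513} + \frac{2053}{17028} = 13603 \left(- \frac{1}{5513}\right) + \frac{2053}{17028} = - \frac{13603}{5513} + \frac{2053}{17028} = - \frac{220313695}{93875364} \approx -2.3469$)
$X - M{\left(s{\left(8 \right)} \right)} = - \frac{220313695}{93875364} - 1 = - \frac{314189059}{93875364}$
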